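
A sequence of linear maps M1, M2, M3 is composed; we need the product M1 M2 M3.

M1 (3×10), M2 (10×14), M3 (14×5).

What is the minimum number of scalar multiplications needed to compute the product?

630

Order (M1 (M2 M3)): (M2 M3): 10×14 by 14×5 → 10×5, cost 10·14·5 = 700; (M1 (M2 M3)): 3×10 by 10×5 → 3×5, cost 3·10·5 = 150; cumulative 850. Total 850.
Order ((M1 M2) M3): (M1 M2): 3×10 by 10×14 → 3×14, cost 3·10·14 = 420; ((M1 M2) M3): 3×14 by 14×5 → 3×5, cost 3·14·5 = 210; cumulative 630. Total 630.
Minimum: 630.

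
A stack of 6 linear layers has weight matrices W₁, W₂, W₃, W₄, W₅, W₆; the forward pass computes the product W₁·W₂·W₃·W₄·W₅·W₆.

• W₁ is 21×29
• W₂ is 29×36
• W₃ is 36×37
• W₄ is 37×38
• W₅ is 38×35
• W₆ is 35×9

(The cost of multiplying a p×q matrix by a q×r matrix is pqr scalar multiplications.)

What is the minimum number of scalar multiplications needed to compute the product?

Adjacent pairs: W₁W₂ = 21·29·36 = 21924; W₂W₃ = 29·36·37 = 38628; W₃W₄ = 36·37·38 = 50616; W₄W₅ = 37·38·35 = 49210; W₅W₆ = 38·35·9 = 11970.
Length 3: W₁..W₃: k=1: 0+38628+21·29·37=61161; k=2: 21924+0+21·36·37=49896 → min 49896 | W₂..W₄: k=2: 0+50616+29·36·38=90288; k=3: 38628+0+29·37·38=79402 → min 79402 | W₃..W₅: k=3: 0+49210+36·37·35=95830; k=4: 50616+0+36·38·35=98496 → min 95830 | W₄..W₆: k=4: 0+11970+37·38·9=24624; k=5: 49210+0+37·35·9=60865 → min 24624.
Length 4: W₁..W₄: k=1: 0+79402+21·29·38=102544; k=2: 21924+50616+21·36·38=101268; k=3: 49896+0+21·37·38=79422 → min 79422 | W₂..W₅: k=2: 0+95830+29·36·35=132370; k=3: 38628+49210+29·37·35=125393; k=4: 79402+0+29·38·35=117972 → min 117972 | W₃..W₆: k=3: 0+24624+36·37·9=36612; k=4: 50616+11970+36·38·9=74898; k=5: 95830+0+36·35·9=107170 → min 36612.
Length 5: W₁..W₅: k=1: 0+117972+21·29·35=139287; k=2: 21924+95830+21·36·35=144214; k=3: 49896+49210+21·37·35=126301; k=4: 79422+0+21·38·35=107352 → min 107352 | W₂..W₆: k=2: 0+36612+29·36·9=46008; k=3: 38628+24624+29·37·9=72909; k=4: 79402+11970+29·38·9=101290; k=5: 117972+0+29·35·9=127107 → min 46008.
Length 6: W₁..W₆: k=1: 0+46008+21·29·9=51489; k=2: 21924+36612+21·36·9=65340; k=3: 49896+24624+21·37·9=81513; k=4: 79422+11970+21·38·9=98574; k=5: 107352+0+21·35·9=113967 → min 51489.
Optimal order: (W₁·(W₂·(W₃·(W₄·(W₅·W₆))))) with cost 51489.

51489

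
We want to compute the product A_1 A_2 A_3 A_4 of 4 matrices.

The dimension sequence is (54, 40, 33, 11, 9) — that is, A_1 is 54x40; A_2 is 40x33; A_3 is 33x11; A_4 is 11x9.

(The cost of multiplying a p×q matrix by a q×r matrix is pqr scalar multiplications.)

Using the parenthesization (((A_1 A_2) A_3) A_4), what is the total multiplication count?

96228

(A_1 A_2): 54×40 by 40×33 → 54×33, cost 54·40·33 = 71280
((A_1 A_2) A_3): 54×33 by 33×11 → 54×11, cost 54·33·11 = 19602; cumulative 90882
(((A_1 A_2) A_3) A_4): 54×11 by 11×9 → 54×9, cost 54·11·9 = 5346; cumulative 96228
Total: 96228 scalar multiplications.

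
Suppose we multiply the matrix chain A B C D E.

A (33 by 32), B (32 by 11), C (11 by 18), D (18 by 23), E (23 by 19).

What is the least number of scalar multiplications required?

27874

Adjacent pairs: AB = 33·32·11 = 11616; BC = 32·11·18 = 6336; CD = 11·18·23 = 4554; DE = 18·23·19 = 7866.
Length 3: A..C: k=1: 0+6336+33·32·18=25344; k=2: 11616+0+33·11·18=18150 → min 18150 | B..D: k=2: 0+4554+32·11·23=12650; k=3: 6336+0+32·18·23=19584 → min 12650 | C..E: k=3: 0+7866+11·18·19=11628; k=4: 4554+0+11·23·19=9361 → min 9361.
Length 4: A..D: k=1: 0+12650+33·32·23=36938; k=2: 11616+4554+33·11·23=24519; k=3: 18150+0+33·18·23=31812 → min 24519 | B..E: k=2: 0+9361+32·11·19=16049; k=3: 6336+7866+32·18·19=25146; k=4: 12650+0+32·23·19=26634 → min 16049.
Length 5: A..E: k=1: 0+16049+33·32·19=36113; k=2: 11616+9361+33·11·19=27874; k=3: 18150+7866+33·18·19=37302; k=4: 24519+0+33·23·19=38940 → min 27874.
Optimal order: ((A B) ((C D) E)) with cost 27874.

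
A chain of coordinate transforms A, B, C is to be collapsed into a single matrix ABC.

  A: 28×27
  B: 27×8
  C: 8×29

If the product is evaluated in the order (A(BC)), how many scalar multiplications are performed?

(BC): 27×8 by 8×29 → 27×29, cost 27·8·29 = 6264
(A(BC)): 28×27 by 27×29 → 28×29, cost 28·27·29 = 21924; cumulative 28188
Total: 28188 scalar multiplications.

28188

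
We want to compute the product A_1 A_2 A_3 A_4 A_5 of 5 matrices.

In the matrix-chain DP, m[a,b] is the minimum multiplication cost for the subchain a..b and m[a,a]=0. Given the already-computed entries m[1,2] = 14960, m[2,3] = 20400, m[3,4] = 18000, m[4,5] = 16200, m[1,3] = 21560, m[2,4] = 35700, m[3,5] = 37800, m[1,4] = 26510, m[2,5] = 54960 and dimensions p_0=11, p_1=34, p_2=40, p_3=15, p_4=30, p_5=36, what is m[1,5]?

m[1,5] = min over k∈[1,4] of m[1,k]+m[k+1,5]+p_{0}·p_k·p_{5}.
k=1: 0 + 54960 + 11·34·36 = 68424; k=2: 14960 + 37800 + 11·40·36 = 68600; k=3: 21560 + 16200 + 11·15·36 = 43700; k=4: 26510 + 0 + 11·30·36 = 38390.
Minimum: 38390 at k=4.

38390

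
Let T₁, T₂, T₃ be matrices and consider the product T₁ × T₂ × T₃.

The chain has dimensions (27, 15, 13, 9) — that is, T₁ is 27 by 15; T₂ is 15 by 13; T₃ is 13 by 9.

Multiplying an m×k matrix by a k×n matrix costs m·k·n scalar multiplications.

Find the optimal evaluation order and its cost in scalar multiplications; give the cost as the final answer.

(T₁ × (T₂ × T₃)): cost 5400.
((T₁ × T₂) × T₃): cost 8424.
Optimal: (T₁ × (T₂ × T₃)) with cost 5400.

5400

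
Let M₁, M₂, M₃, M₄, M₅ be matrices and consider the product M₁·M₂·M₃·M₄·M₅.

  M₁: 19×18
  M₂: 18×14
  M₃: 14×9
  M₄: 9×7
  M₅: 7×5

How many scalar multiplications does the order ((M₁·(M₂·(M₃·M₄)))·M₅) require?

(M₃·M₄): 14×9 by 9×7 → 14×7, cost 14·9·7 = 882
(M₂·(M₃·M₄)): 18×14 by 14×7 → 18×7, cost 18·14·7 = 1764; cumulative 2646
(M₁·(M₂·(M₃·M₄))): 19×18 by 18×7 → 19×7, cost 19·18·7 = 2394; cumulative 5040
((M₁·(M₂·(M₃·M₄)))·M₅): 19×7 by 7×5 → 19×5, cost 19·7·5 = 665; cumulative 5705
Total: 5705 scalar multiplications.

5705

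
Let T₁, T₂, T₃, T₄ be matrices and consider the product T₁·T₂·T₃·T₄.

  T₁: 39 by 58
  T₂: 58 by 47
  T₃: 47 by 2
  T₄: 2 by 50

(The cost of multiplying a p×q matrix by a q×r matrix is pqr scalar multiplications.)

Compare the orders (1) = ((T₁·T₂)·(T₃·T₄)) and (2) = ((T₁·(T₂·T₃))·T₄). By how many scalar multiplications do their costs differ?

Order (1) = ((T₁·T₂)·(T₃·T₄)): (T₁·T₂): 39×58 by 58×47 → 39×47, cost 39·58·47 = 106314; (T₃·T₄): 47×2 by 2×50 → 47×50, cost 47·2·50 = 4700; ((T₁·T₂)·(T₃·T₄)): 39×47 by 47×50 → 39×50, cost 39·47·50 = 91650; cumulative 202664. Total 202664.
Order (2) = ((T₁·(T₂·T₃))·T₄): (T₂·T₃): 58×47 by 47×2 → 58×2, cost 58·47·2 = 5452; (T₁·(T₂·T₃)): 39×58 by 58×2 → 39×2, cost 39·58·2 = 4524; cumulative 9976; ((T₁·(T₂·T₃))·T₄): 39×2 by 2×50 → 39×50, cost 39·2·50 = 3900; cumulative 13876. Total 13876.
Difference: |202664 − 13876| = 188788.

188788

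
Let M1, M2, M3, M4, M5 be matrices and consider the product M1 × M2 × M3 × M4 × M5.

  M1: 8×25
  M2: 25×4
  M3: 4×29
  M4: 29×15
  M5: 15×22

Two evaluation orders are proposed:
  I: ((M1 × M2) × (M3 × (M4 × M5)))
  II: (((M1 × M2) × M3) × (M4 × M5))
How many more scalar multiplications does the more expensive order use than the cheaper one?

2776

Order I = ((M1 × M2) × (M3 × (M4 × M5))): (M1 × M2): 8×25 by 25×4 → 8×4, cost 8·25·4 = 800; (M4 × M5): 29×15 by 15×22 → 29×22, cost 29·15·22 = 9570; (M3 × (M4 × M5)): 4×29 by 29×22 → 4×22, cost 4·29·22 = 2552; cumulative 12122; ((M1 × M2) × (M3 × (M4 × M5))): 8×4 by 4×22 → 8×22, cost 8·4·22 = 704; cumulative 13626. Total 13626.
Order II = (((M1 × M2) × M3) × (M4 × M5)): (M1 × M2): 8×25 by 25×4 → 8×4, cost 8·25·4 = 800; ((M1 × M2) × M3): 8×4 by 4×29 → 8×29, cost 8·4·29 = 928; cumulative 1728; (M4 × M5): 29×15 by 15×22 → 29×22, cost 29·15·22 = 9570; (((M1 × M2) × M3) × (M4 × M5)): 8×29 by 29×22 → 8×22, cost 8·29·22 = 5104; cumulative 16402. Total 16402.
Difference: |13626 − 16402| = 2776.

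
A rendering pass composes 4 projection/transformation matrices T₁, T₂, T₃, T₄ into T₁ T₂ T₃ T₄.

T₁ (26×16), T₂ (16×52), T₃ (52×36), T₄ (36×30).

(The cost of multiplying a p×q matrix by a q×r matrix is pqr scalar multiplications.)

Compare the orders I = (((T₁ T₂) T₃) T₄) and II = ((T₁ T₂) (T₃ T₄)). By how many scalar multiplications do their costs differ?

19968

Order I = (((T₁ T₂) T₃) T₄): (T₁ T₂): 26×16 by 16×52 → 26×52, cost 26·16·52 = 21632; ((T₁ T₂) T₃): 26×52 by 52×36 → 26×36, cost 26·52·36 = 48672; cumulative 70304; (((T₁ T₂) T₃) T₄): 26×36 by 36×30 → 26×30, cost 26·36·30 = 28080; cumulative 98384. Total 98384.
Order II = ((T₁ T₂) (T₃ T₄)): (T₁ T₂): 26×16 by 16×52 → 26×52, cost 26·16·52 = 21632; (T₃ T₄): 52×36 by 36×30 → 52×30, cost 52·36·30 = 56160; ((T₁ T₂) (T₃ T₄)): 26×52 by 52×30 → 26×30, cost 26·52·30 = 40560; cumulative 118352. Total 118352.
Difference: |98384 − 118352| = 19968.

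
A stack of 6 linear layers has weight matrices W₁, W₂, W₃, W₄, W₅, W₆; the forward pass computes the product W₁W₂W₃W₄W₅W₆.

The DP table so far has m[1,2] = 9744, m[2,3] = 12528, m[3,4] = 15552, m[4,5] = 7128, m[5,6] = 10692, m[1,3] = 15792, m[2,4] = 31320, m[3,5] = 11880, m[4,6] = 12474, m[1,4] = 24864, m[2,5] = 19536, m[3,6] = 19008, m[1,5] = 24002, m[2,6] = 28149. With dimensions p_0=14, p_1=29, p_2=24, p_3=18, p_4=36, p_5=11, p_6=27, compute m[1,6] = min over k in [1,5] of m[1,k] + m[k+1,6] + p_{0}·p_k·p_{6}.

m[1,6] = min over k∈[1,5] of m[1,k]+m[k+1,6]+p_{0}·p_k·p_{6}.
k=1: 0 + 28149 + 14·29·27 = 39111; k=2: 9744 + 19008 + 14·24·27 = 37824; k=3: 15792 + 12474 + 14·18·27 = 35070; k=4: 24864 + 10692 + 14·36·27 = 49164; k=5: 24002 + 0 + 14·11·27 = 28160.
Minimum: 28160 at k=5.

28160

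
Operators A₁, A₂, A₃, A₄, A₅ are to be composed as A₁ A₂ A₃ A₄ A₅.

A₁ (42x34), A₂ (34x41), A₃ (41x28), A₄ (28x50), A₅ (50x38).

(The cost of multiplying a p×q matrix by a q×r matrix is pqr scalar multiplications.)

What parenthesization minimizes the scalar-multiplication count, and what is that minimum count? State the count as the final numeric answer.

176904

Adjacent pairs: A₁A₂ = 42·34·41 = 58548; A₂A₃ = 34·41·28 = 39032; A₃A₄ = 41·28·50 = 57400; A₄A₅ = 28·50·38 = 53200.
Length 3: A₁..A₃: k=1: 0+39032+42·34·28=79016; k=2: 58548+0+42·41·28=106764 → min 79016 | A₂..A₄: k=2: 0+57400+34·41·50=127100; k=3: 39032+0+34·28·50=86632 → min 86632 | A₃..A₅: k=3: 0+53200+41·28·38=96824; k=4: 57400+0+41·50·38=135300 → min 96824.
Length 4: A₁..A₄: k=1: 0+86632+42·34·50=158032; k=2: 58548+57400+42·41·50=202048; k=3: 79016+0+42·28·50=137816 → min 137816 | A₂..A₅: k=2: 0+96824+34·41·38=149796; k=3: 39032+53200+34·28·38=128408; k=4: 86632+0+34·50·38=151232 → min 128408.
Length 5: A₁..A₅: k=1: 0+128408+42·34·38=182672; k=2: 58548+96824+42·41·38=220808; k=3: 79016+53200+42·28·38=176904; k=4: 137816+0+42·50·38=217616 → min 176904.
Optimal parenthesization: ((A₁ (A₂ A₃)) (A₄ A₅)) with cost 176904.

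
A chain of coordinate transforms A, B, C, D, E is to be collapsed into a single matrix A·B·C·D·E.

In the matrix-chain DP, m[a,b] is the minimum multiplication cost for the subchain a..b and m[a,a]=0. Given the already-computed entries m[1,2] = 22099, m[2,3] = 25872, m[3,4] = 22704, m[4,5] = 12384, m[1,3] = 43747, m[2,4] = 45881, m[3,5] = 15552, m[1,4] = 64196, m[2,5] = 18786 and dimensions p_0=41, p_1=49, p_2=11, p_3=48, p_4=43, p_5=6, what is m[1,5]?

30840

m[1,5] = min over k∈[1,4] of m[1,k]+m[k+1,5]+p_{0}·p_k·p_{5}.
k=1: 0 + 18786 + 41·49·6 = 30840; k=2: 22099 + 15552 + 41·11·6 = 40357; k=3: 43747 + 12384 + 41·48·6 = 67939; k=4: 64196 + 0 + 41·43·6 = 74774.
Minimum: 30840 at k=1.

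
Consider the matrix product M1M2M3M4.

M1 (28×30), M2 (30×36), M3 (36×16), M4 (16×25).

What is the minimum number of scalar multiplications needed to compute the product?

Adjacent pairs: M1M2 = 28·30·36 = 30240; M2M3 = 30·36·16 = 17280; M3M4 = 36·16·25 = 14400.
Length 3: M1..M3: k=1: 0+17280+28·30·16=30720; k=2: 30240+0+28·36·16=46368 → min 30720 | M2..M4: k=2: 0+14400+30·36·25=41400; k=3: 17280+0+30·16·25=29280 → min 29280.
Length 4: M1..M4: k=1: 0+29280+28·30·25=50280; k=2: 30240+14400+28·36·25=69840; k=3: 30720+0+28·16·25=41920 → min 41920.
Optimal order: ((M1(M2M3))M4) with cost 41920.

41920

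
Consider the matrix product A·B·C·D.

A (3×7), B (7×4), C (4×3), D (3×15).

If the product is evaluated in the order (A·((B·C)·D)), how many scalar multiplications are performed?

(B·C): 7×4 by 4×3 → 7×3, cost 7·4·3 = 84
((B·C)·D): 7×3 by 3×15 → 7×15, cost 7·3·15 = 315; cumulative 399
(A·((B·C)·D)): 3×7 by 7×15 → 3×15, cost 3·7·15 = 315; cumulative 714
Total: 714 scalar multiplications.

714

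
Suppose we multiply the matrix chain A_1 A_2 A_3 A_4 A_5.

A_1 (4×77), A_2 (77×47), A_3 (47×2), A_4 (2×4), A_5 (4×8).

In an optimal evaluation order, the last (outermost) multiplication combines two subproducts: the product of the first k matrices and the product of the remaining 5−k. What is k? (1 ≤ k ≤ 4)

3

Adjacent pairs: A_1A_2 = 4·77·47 = 14476; A_2A_3 = 77·47·2 = 7238; A_3A_4 = 47·2·4 = 376; A_4A_5 = 2·4·8 = 64.
Length 3: A_1..A_3: k=1: 0+7238+4·77·2=7854; k=2: 14476+0+4·47·2=14852 → min 7854 | A_2..A_4: k=2: 0+376+77·47·4=14852; k=3: 7238+0+77·2·4=7854 → min 7854 | A_3..A_5: k=3: 0+64+47·2·8=816; k=4: 376+0+47·4·8=1880 → min 816.
Length 4: A_1..A_4: k=1: 0+7854+4·77·4=9086; k=2: 14476+376+4·47·4=15604; k=3: 7854+0+4·2·4=7886 → min 7886 | A_2..A_5: k=2: 0+816+77·47·8=29768; k=3: 7238+64+77·2·8=8534; k=4: 7854+0+77·4·8=10318 → min 8534.
Top-level splits: k=1: (A_1..A_1)·(A_2..A_5) → 0+8534+4·77·8 = 10998; k=2: (A_1..A_2)·(A_3..A_5) → 14476+816+4·47·8 = 16796; k=3: (A_1..A_3)·(A_4..A_5) → 7854+64+4·2·8 = 7982; k=4: (A_1..A_4)·(A_5..A_5) → 7886+0+4·4·8 = 8014.
Best split is after A_3, i.e. k = 3.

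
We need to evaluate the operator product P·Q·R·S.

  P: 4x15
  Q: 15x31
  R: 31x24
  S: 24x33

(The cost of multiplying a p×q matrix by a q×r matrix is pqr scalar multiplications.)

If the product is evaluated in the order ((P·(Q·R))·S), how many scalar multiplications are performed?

(Q·R): 15×31 by 31×24 → 15×24, cost 15·31·24 = 11160
(P·(Q·R)): 4×15 by 15×24 → 4×24, cost 4·15·24 = 1440; cumulative 12600
((P·(Q·R))·S): 4×24 by 24×33 → 4×33, cost 4·24·33 = 3168; cumulative 15768
Total: 15768 scalar multiplications.

15768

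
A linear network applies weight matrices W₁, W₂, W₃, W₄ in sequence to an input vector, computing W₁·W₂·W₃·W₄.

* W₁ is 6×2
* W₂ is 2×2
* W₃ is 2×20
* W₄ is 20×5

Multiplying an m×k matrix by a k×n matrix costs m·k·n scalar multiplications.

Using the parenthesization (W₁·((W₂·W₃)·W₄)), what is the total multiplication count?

340

(W₂·W₃): 2×2 by 2×20 → 2×20, cost 2·2·20 = 80
((W₂·W₃)·W₄): 2×20 by 20×5 → 2×5, cost 2·20·5 = 200; cumulative 280
(W₁·((W₂·W₃)·W₄)): 6×2 by 2×5 → 6×5, cost 6·2·5 = 60; cumulative 340
Total: 340 scalar multiplications.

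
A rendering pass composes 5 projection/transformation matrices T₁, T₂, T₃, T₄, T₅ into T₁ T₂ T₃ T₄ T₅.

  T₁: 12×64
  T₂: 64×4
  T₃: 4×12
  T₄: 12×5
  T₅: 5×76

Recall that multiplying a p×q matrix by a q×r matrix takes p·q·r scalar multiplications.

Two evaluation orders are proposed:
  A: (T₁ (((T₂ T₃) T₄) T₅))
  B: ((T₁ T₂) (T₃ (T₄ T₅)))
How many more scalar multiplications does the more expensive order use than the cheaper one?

Order A = (T₁ (((T₂ T₃) T₄) T₅)): (T₂ T₃): 64×4 by 4×12 → 64×12, cost 64·4·12 = 3072; ((T₂ T₃) T₄): 64×12 by 12×5 → 64×5, cost 64·12·5 = 3840; cumulative 6912; (((T₂ T₃) T₄) T₅): 64×5 by 5×76 → 64×76, cost 64·5·76 = 24320; cumulative 31232; (T₁ (((T₂ T₃) T₄) T₅)): 12×64 by 64×76 → 12×76, cost 12·64·76 = 58368; cumulative 89600. Total 89600.
Order B = ((T₁ T₂) (T₃ (T₄ T₅))): (T₁ T₂): 12×64 by 64×4 → 12×4, cost 12·64·4 = 3072; (T₄ T₅): 12×5 by 5×76 → 12×76, cost 12·5·76 = 4560; (T₃ (T₄ T₅)): 4×12 by 12×76 → 4×76, cost 4·12·76 = 3648; cumulative 8208; ((T₁ T₂) (T₃ (T₄ T₅))): 12×4 by 4×76 → 12×76, cost 12·4·76 = 3648; cumulative 14928. Total 14928.
Difference: |89600 − 14928| = 74672.

74672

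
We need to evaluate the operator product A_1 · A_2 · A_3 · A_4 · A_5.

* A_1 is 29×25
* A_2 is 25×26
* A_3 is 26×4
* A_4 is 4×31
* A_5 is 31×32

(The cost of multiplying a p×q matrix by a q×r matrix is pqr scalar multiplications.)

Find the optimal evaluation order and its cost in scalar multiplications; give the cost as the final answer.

Adjacent pairs: A_1A_2 = 29·25·26 = 18850; A_2A_3 = 25·26·4 = 2600; A_3A_4 = 26·4·31 = 3224; A_4A_5 = 4·31·32 = 3968.
Length 3: A_1..A_3: k=1: 0+2600+29·25·4=5500; k=2: 18850+0+29·26·4=21866 → min 5500 | A_2..A_4: k=2: 0+3224+25·26·31=23374; k=3: 2600+0+25·4·31=5700 → min 5700 | A_3..A_5: k=3: 0+3968+26·4·32=7296; k=4: 3224+0+26·31·32=29016 → min 7296.
Length 4: A_1..A_4: k=1: 0+5700+29·25·31=28175; k=2: 18850+3224+29·26·31=45448; k=3: 5500+0+29·4·31=9096 → min 9096 | A_2..A_5: k=2: 0+7296+25·26·32=28096; k=3: 2600+3968+25·4·32=9768; k=4: 5700+0+25·31·32=30500 → min 9768.
Length 5: A_1..A_5: k=1: 0+9768+29·25·32=32968; k=2: 18850+7296+29·26·32=50274; k=3: 5500+3968+29·4·32=13180; k=4: 9096+0+29·31·32=37864 → min 13180.
Optimal parenthesization: ((A_1 · (A_2 · A_3)) · (A_4 · A_5)) with cost 13180.

13180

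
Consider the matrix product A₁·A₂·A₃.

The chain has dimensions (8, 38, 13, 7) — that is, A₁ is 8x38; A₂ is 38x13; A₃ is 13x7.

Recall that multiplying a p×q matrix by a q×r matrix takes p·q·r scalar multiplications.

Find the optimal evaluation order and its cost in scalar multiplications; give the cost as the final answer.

4680

(A₁·(A₂·A₃)): cost 5586.
((A₁·A₂)·A₃): cost 4680.
Optimal: ((A₁·A₂)·A₃) with cost 4680.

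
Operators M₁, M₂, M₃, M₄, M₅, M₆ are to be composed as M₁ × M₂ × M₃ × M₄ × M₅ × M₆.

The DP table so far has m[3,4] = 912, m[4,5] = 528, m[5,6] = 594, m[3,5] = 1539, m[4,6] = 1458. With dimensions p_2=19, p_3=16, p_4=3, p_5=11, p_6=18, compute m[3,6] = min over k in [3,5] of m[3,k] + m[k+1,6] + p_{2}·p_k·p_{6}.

2532

m[3,6] = min over k∈[3,5] of m[3,k]+m[k+1,6]+p_{2}·p_k·p_{6}.
k=3: 0 + 1458 + 19·16·18 = 6930; k=4: 912 + 594 + 19·3·18 = 2532; k=5: 1539 + 0 + 19·11·18 = 5301.
Minimum: 2532 at k=4.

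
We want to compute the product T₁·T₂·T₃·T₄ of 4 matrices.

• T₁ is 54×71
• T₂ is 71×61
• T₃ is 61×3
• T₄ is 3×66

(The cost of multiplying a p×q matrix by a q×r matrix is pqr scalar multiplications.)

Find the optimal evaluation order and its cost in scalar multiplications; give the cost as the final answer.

Adjacent pairs: T₁T₂ = 54·71·61 = 233874; T₂T₃ = 71·61·3 = 12993; T₃T₄ = 61·3·66 = 12078.
Length 3: T₁..T₃: k=1: 0+12993+54·71·3=24495; k=2: 233874+0+54·61·3=243756 → min 24495 | T₂..T₄: k=2: 0+12078+71·61·66=297924; k=3: 12993+0+71·3·66=27051 → min 27051.
Length 4: T₁..T₄: k=1: 0+27051+54·71·66=280095; k=2: 233874+12078+54·61·66=463356; k=3: 24495+0+54·3·66=35187 → min 35187.
Optimal parenthesization: ((T₁·(T₂·T₃))·T₄) with cost 35187.

35187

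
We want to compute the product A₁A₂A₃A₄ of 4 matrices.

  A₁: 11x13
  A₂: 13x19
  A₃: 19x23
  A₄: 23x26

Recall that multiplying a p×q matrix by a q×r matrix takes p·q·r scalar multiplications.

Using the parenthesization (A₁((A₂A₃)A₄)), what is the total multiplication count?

(A₂A₃): 13×19 by 19×23 → 13×23, cost 13·19·23 = 5681
((A₂A₃)A₄): 13×23 by 23×26 → 13×26, cost 13·23·26 = 7774; cumulative 13455
(A₁((A₂A₃)A₄)): 11×13 by 13×26 → 11×26, cost 11·13·26 = 3718; cumulative 17173
Total: 17173 scalar multiplications.

17173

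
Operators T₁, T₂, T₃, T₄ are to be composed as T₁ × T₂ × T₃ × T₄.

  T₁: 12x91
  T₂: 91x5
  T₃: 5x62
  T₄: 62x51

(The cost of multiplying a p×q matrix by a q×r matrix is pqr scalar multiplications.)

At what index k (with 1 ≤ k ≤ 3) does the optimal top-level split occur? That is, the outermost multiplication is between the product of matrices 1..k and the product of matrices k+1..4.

Adjacent pairs: T₁T₂ = 12·91·5 = 5460; T₂T₃ = 91·5·62 = 28210; T₃T₄ = 5·62·51 = 15810.
Length 3: T₁..T₃: k=1: 0+28210+12·91·62=95914; k=2: 5460+0+12·5·62=9180 → min 9180 | T₂..T₄: k=2: 0+15810+91·5·51=39015; k=3: 28210+0+91·62·51=315952 → min 39015.
Top-level splits: k=1: (T₁..T₁)·(T₂..T₄) → 0+39015+12·91·51 = 94707; k=2: (T₁..T₂)·(T₃..T₄) → 5460+15810+12·5·51 = 24330; k=3: (T₁..T₃)·(T₄..T₄) → 9180+0+12·62·51 = 47124.
Best split is after T₂, i.e. k = 2.

2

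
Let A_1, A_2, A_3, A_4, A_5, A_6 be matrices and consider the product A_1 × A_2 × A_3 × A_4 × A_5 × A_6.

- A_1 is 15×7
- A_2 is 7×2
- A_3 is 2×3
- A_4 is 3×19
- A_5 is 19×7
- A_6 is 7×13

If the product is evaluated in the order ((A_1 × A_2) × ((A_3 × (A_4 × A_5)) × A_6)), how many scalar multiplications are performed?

1223

(A_1 × A_2): 15×7 by 7×2 → 15×2, cost 15·7·2 = 210
(A_4 × A_5): 3×19 by 19×7 → 3×7, cost 3·19·7 = 399
(A_3 × (A_4 × A_5)): 2×3 by 3×7 → 2×7, cost 2·3·7 = 42; cumulative 441
((A_3 × (A_4 × A_5)) × A_6): 2×7 by 7×13 → 2×13, cost 2·7·13 = 182; cumulative 623
((A_1 × A_2) × ((A_3 × (A_4 × A_5)) × A_6)): 15×2 by 2×13 → 15×13, cost 15·2·13 = 390; cumulative 1223
Total: 1223 scalar multiplications.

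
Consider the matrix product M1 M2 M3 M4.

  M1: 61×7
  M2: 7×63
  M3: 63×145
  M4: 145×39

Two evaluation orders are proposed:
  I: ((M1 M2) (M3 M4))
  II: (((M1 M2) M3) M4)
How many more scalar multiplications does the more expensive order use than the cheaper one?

396048

Order I = ((M1 M2) (M3 M4)): (M1 M2): 61×7 by 7×63 → 61×63, cost 61·7·63 = 26901; (M3 M4): 63×145 by 145×39 → 63×39, cost 63·145·39 = 356265; ((M1 M2) (M3 M4)): 61×63 by 63×39 → 61×39, cost 61·63·39 = 149877; cumulative 533043. Total 533043.
Order II = (((M1 M2) M3) M4): (M1 M2): 61×7 by 7×63 → 61×63, cost 61·7·63 = 26901; ((M1 M2) M3): 61×63 by 63×145 → 61×145, cost 61·63·145 = 557235; cumulative 584136; (((M1 M2) M3) M4): 61×145 by 145×39 → 61×39, cost 61·145·39 = 344955; cumulative 929091. Total 929091.
Difference: |533043 − 929091| = 396048.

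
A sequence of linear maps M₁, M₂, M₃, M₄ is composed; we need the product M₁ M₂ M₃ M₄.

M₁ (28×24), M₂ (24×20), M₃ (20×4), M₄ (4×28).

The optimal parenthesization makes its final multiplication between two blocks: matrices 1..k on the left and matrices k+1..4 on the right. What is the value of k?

Adjacent pairs: M₁M₂ = 28·24·20 = 13440; M₂M₃ = 24·20·4 = 1920; M₃M₄ = 20·4·28 = 2240.
Length 3: M₁..M₃: k=1: 0+1920+28·24·4=4608; k=2: 13440+0+28·20·4=15680 → min 4608 | M₂..M₄: k=2: 0+2240+24·20·28=15680; k=3: 1920+0+24·4·28=4608 → min 4608.
Top-level splits: k=1: (M₁..M₁)·(M₂..M₄) → 0+4608+28·24·28 = 23424; k=2: (M₁..M₂)·(M₃..M₄) → 13440+2240+28·20·28 = 31360; k=3: (M₁..M₃)·(M₄..M₄) → 4608+0+28·4·28 = 7744.
Best split is after M₃, i.e. k = 3.

3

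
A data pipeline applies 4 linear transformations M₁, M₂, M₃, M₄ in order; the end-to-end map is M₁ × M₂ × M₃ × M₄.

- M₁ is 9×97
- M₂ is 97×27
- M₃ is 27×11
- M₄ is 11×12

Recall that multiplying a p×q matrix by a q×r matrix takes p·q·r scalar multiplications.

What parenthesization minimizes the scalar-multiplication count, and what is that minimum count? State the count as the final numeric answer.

Adjacent pairs: M₁M₂ = 9·97·27 = 23571; M₂M₃ = 97·27·11 = 28809; M₃M₄ = 27·11·12 = 3564.
Length 3: M₁..M₃: k=1: 0+28809+9·97·11=38412; k=2: 23571+0+9·27·11=26244 → min 26244 | M₂..M₄: k=2: 0+3564+97·27·12=34992; k=3: 28809+0+97·11·12=41613 → min 34992.
Length 4: M₁..M₄: k=1: 0+34992+9·97·12=45468; k=2: 23571+3564+9·27·12=30051; k=3: 26244+0+9·11·12=27432 → min 27432.
Optimal parenthesization: (((M₁ × M₂) × M₃) × M₄) with cost 27432.

27432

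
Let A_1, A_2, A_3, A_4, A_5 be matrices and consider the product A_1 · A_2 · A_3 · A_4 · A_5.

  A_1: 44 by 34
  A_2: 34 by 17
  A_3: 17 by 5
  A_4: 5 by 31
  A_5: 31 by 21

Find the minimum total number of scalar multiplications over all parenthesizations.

Adjacent pairs: A_1A_2 = 44·34·17 = 25432; A_2A_3 = 34·17·5 = 2890; A_3A_4 = 17·5·31 = 2635; A_4A_5 = 5·31·21 = 3255.
Length 3: A_1..A_3: k=1: 0+2890+44·34·5=10370; k=2: 25432+0+44·17·5=29172 → min 10370 | A_2..A_4: k=2: 0+2635+34·17·31=20553; k=3: 2890+0+34·5·31=8160 → min 8160 | A_3..A_5: k=3: 0+3255+17·5·21=5040; k=4: 2635+0+17·31·21=13702 → min 5040.
Length 4: A_1..A_4: k=1: 0+8160+44·34·31=54536; k=2: 25432+2635+44·17·31=51255; k=3: 10370+0+44·5·31=17190 → min 17190 | A_2..A_5: k=2: 0+5040+34·17·21=17178; k=3: 2890+3255+34·5·21=9715; k=4: 8160+0+34·31·21=30294 → min 9715.
Length 5: A_1..A_5: k=1: 0+9715+44·34·21=41131; k=2: 25432+5040+44·17·21=46180; k=3: 10370+3255+44·5·21=18245; k=4: 17190+0+44·31·21=45834 → min 18245.
Optimal order: ((A_1 · (A_2 · A_3)) · (A_4 · A_5)) with cost 18245.

18245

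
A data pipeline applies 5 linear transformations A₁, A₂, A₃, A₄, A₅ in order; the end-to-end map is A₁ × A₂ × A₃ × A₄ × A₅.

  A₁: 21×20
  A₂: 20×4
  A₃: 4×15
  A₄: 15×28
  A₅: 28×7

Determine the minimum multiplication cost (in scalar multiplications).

4732

Adjacent pairs: A₁A₂ = 21·20·4 = 1680; A₂A₃ = 20·4·15 = 1200; A₃A₄ = 4·15·28 = 1680; A₄A₅ = 15·28·7 = 2940.
Length 3: A₁..A₃: k=1: 0+1200+21·20·15=7500; k=2: 1680+0+21·4·15=2940 → min 2940 | A₂..A₄: k=2: 0+1680+20·4·28=3920; k=3: 1200+0+20·15·28=9600 → min 3920 | A₃..A₅: k=3: 0+2940+4·15·7=3360; k=4: 1680+0+4·28·7=2464 → min 2464.
Length 4: A₁..A₄: k=1: 0+3920+21·20·28=15680; k=2: 1680+1680+21·4·28=5712; k=3: 2940+0+21·15·28=11760 → min 5712 | A₂..A₅: k=2: 0+2464+20·4·7=3024; k=3: 1200+2940+20·15·7=6240; k=4: 3920+0+20·28·7=7840 → min 3024.
Length 5: A₁..A₅: k=1: 0+3024+21·20·7=5964; k=2: 1680+2464+21·4·7=4732; k=3: 2940+2940+21·15·7=8085; k=4: 5712+0+21·28·7=9828 → min 4732.
Optimal order: ((A₁ × A₂) × ((A₃ × A₄) × A₅)) with cost 4732.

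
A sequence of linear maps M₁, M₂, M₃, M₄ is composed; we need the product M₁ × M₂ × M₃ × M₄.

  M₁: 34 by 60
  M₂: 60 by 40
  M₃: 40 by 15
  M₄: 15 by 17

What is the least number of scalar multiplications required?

75270

Adjacent pairs: M₁M₂ = 34·60·40 = 81600; M₂M₃ = 60·40·15 = 36000; M₃M₄ = 40·15·17 = 10200.
Length 3: M₁..M₃: k=1: 0+36000+34·60·15=66600; k=2: 81600+0+34·40·15=102000 → min 66600 | M₂..M₄: k=2: 0+10200+60·40·17=51000; k=3: 36000+0+60·15·17=51300 → min 51000.
Length 4: M₁..M₄: k=1: 0+51000+34·60·17=85680; k=2: 81600+10200+34·40·17=114920; k=3: 66600+0+34·15·17=75270 → min 75270.
Optimal order: ((M₁ × (M₂ × M₃)) × M₄) with cost 75270.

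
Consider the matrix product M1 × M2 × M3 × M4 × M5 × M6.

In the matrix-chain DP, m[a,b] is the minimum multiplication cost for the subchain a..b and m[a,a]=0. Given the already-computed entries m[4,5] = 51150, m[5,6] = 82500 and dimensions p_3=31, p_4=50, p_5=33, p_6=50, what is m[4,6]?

102300

m[4,6] = min over k∈[4,5] of m[4,k]+m[k+1,6]+p_{3}·p_k·p_{6}.
k=4: 0 + 82500 + 31·50·50 = 160000; k=5: 51150 + 0 + 31·33·50 = 102300.
Minimum: 102300 at k=5.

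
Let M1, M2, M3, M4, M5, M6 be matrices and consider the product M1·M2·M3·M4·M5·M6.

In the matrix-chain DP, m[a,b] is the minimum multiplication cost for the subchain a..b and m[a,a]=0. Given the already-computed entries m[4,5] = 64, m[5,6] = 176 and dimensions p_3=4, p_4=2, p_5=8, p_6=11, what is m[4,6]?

264

m[4,6] = min over k∈[4,5] of m[4,k]+m[k+1,6]+p_{3}·p_k·p_{6}.
k=4: 0 + 176 + 4·2·11 = 264; k=5: 64 + 0 + 4·8·11 = 416.
Minimum: 264 at k=4.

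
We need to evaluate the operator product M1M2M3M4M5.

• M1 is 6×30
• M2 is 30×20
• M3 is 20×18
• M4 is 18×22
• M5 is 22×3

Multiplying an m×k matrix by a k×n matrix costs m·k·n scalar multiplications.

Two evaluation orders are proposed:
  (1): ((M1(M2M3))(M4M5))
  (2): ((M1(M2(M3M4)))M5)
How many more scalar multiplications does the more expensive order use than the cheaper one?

9924

Order (1) = ((M1(M2M3))(M4M5)): (M2M3): 30×20 by 20×18 → 30×18, cost 30·20·18 = 10800; (M1(M2M3)): 6×30 by 30×18 → 6×18, cost 6·30·18 = 3240; cumulative 14040; (M4M5): 18×22 by 22×3 → 18×3, cost 18·22·3 = 1188; ((M1(M2M3))(M4M5)): 6×18 by 18×3 → 6×3, cost 6·18·3 = 324; cumulative 15552. Total 15552.
Order (2) = ((M1(M2(M3M4)))M5): (M3M4): 20×18 by 18×22 → 20×22, cost 20·18·22 = 7920; (M2(M3M4)): 30×20 by 20×22 → 30×22, cost 30·20·22 = 13200; cumulative 21120; (M1(M2(M3M4))): 6×30 by 30×22 → 6×22, cost 6·30·22 = 3960; cumulative 25080; ((M1(M2(M3M4)))M5): 6×22 by 22×3 → 6×3, cost 6·22·3 = 396; cumulative 25476. Total 25476.
Difference: |15552 − 25476| = 9924.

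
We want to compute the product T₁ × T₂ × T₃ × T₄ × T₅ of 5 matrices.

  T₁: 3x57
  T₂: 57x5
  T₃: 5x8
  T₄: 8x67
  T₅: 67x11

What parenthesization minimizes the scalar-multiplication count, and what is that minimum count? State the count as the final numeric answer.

Adjacent pairs: T₁T₂ = 3·57·5 = 855; T₂T₃ = 57·5·8 = 2280; T₃T₄ = 5·8·67 = 2680; T₄T₅ = 8·67·11 = 5896.
Length 3: T₁..T₃: k=1: 0+2280+3·57·8=3648; k=2: 855+0+3·5·8=975 → min 975 | T₂..T₄: k=2: 0+2680+57·5·67=21775; k=3: 2280+0+57·8·67=32832 → min 21775 | T₃..T₅: k=3: 0+5896+5·8·11=6336; k=4: 2680+0+5·67·11=6365 → min 6336.
Length 4: T₁..T₄: k=1: 0+21775+3·57·67=33232; k=2: 855+2680+3·5·67=4540; k=3: 975+0+3·8·67=2583 → min 2583 | T₂..T₅: k=2: 0+6336+57·5·11=9471; k=3: 2280+5896+57·8·11=13192; k=4: 21775+0+57·67·11=63784 → min 9471.
Length 5: T₁..T₅: k=1: 0+9471+3·57·11=11352; k=2: 855+6336+3·5·11=7356; k=3: 975+5896+3·8·11=7135; k=4: 2583+0+3·67·11=4794 → min 4794.
Optimal parenthesization: ((((T₁ × T₂) × T₃) × T₄) × T₅) with cost 4794.

4794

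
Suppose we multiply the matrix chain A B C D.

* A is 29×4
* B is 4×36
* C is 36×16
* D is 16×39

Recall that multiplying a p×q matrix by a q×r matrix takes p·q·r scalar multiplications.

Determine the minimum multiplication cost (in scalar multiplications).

9324

Adjacent pairs: AB = 29·4·36 = 4176; BC = 4·36·16 = 2304; CD = 36·16·39 = 22464.
Length 3: A..C: k=1: 0+2304+29·4·16=4160; k=2: 4176+0+29·36·16=20880 → min 4160 | B..D: k=2: 0+22464+4·36·39=28080; k=3: 2304+0+4·16·39=4800 → min 4800.
Length 4: A..D: k=1: 0+4800+29·4·39=9324; k=2: 4176+22464+29·36·39=67356; k=3: 4160+0+29·16·39=22256 → min 9324.
Optimal order: (A ((B C) D)) with cost 9324.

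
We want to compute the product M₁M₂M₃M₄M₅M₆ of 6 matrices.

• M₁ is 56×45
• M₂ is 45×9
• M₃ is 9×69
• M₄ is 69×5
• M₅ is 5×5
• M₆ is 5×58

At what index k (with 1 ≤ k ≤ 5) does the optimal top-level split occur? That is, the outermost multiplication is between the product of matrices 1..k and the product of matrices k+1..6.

5

Adjacent pairs: M₁M₂ = 56·45·9 = 22680; M₂M₃ = 45·9·69 = 27945; M₃M₄ = 9·69·5 = 3105; M₄M₅ = 69·5·5 = 1725; M₅M₆ = 5·5·58 = 1450.
Length 3: M₁..M₃: k=1: 0+27945+56·45·69=201825; k=2: 22680+0+56·9·69=57456 → min 57456 | M₂..M₄: k=2: 0+3105+45·9·5=5130; k=3: 27945+0+45·69·5=43470 → min 5130 | M₃..M₅: k=3: 0+1725+9·69·5=4830; k=4: 3105+0+9·5·5=3330 → min 3330 | M₄..M₆: k=4: 0+1450+69·5·58=21460; k=5: 1725+0+69·5·58=21735 → min 21460.
Length 4: M₁..M₄: k=1: 0+5130+56·45·5=17730; k=2: 22680+3105+56·9·5=28305; k=3: 57456+0+56·69·5=76776 → min 17730 | M₂..M₅: k=2: 0+3330+45·9·5=5355; k=3: 27945+1725+45·69·5=45195; k=4: 5130+0+45·5·5=6255 → min 5355 | M₃..M₆: k=3: 0+21460+9·69·58=57478; k=4: 3105+1450+9·5·58=7165; k=5: 3330+0+9·5·58=5940 → min 5940.
Length 5: M₁..M₅: k=1: 0+5355+56·45·5=17955; k=2: 22680+3330+56·9·5=28530; k=3: 57456+1725+56·69·5=78501; k=4: 17730+0+56·5·5=19130 → min 17955 | M₂..M₆: k=2: 0+5940+45·9·58=29430; k=3: 27945+21460+45·69·58=229495; k=4: 5130+1450+45·5·58=19630; k=5: 5355+0+45·5·58=18405 → min 18405.
Top-level splits: k=1: (M₁..M₁)·(M₂..M₆) → 0+18405+56·45·58 = 164565; k=2: (M₁..M₂)·(M₃..M₆) → 22680+5940+56·9·58 = 57852; k=3: (M₁..M₃)·(M₄..M₆) → 57456+21460+56·69·58 = 303028; k=4: (M₁..M₄)·(M₅..M₆) → 17730+1450+56·5·58 = 35420; k=5: (M₁..M₅)·(M₆..M₆) → 17955+0+56·5·58 = 34195.
Best split is after M₅, i.e. k = 5.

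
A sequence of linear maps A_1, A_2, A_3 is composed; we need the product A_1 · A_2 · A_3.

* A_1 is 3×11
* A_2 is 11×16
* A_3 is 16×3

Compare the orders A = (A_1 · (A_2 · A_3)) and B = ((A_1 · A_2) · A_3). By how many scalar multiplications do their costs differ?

45

Order A = (A_1 · (A_2 · A_3)): (A_2 · A_3): 11×16 by 16×3 → 11×3, cost 11·16·3 = 528; (A_1 · (A_2 · A_3)): 3×11 by 11×3 → 3×3, cost 3·11·3 = 99; cumulative 627. Total 627.
Order B = ((A_1 · A_2) · A_3): (A_1 · A_2): 3×11 by 11×16 → 3×16, cost 3·11·16 = 528; ((A_1 · A_2) · A_3): 3×16 by 16×3 → 3×3, cost 3·16·3 = 144; cumulative 672. Total 672.
Difference: |627 − 672| = 45.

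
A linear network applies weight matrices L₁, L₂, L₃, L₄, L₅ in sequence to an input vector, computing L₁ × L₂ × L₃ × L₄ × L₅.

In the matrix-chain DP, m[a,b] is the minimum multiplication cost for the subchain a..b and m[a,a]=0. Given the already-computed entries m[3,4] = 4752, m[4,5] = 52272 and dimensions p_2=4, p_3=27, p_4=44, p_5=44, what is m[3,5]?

m[3,5] = min over k∈[3,4] of m[3,k]+m[k+1,5]+p_{2}·p_k·p_{5}.
k=3: 0 + 52272 + 4·27·44 = 57024; k=4: 4752 + 0 + 4·44·44 = 12496.
Minimum: 12496 at k=4.

12496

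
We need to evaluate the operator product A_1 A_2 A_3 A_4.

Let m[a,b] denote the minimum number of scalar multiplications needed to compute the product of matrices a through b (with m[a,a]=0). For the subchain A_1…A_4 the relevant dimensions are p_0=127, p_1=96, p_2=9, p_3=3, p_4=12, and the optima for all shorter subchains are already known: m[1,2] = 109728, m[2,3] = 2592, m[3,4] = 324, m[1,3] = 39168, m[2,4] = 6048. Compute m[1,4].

m[1,4] = min over k∈[1,3] of m[1,k]+m[k+1,4]+p_{0}·p_k·p_{4}.
k=1: 0 + 6048 + 127·96·12 = 152352; k=2: 109728 + 324 + 127·9·12 = 123768; k=3: 39168 + 0 + 127·3·12 = 43740.
Minimum: 43740 at k=3.

43740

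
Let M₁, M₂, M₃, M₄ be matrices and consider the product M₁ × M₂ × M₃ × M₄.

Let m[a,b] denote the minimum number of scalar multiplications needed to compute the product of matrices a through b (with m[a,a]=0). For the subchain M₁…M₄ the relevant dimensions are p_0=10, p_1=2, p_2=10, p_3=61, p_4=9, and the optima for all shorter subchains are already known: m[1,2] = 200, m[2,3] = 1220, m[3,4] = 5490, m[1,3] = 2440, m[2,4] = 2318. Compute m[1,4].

2498

m[1,4] = min over k∈[1,3] of m[1,k]+m[k+1,4]+p_{0}·p_k·p_{4}.
k=1: 0 + 2318 + 10·2·9 = 2498; k=2: 200 + 5490 + 10·10·9 = 6590; k=3: 2440 + 0 + 10·61·9 = 7930.
Minimum: 2498 at k=1.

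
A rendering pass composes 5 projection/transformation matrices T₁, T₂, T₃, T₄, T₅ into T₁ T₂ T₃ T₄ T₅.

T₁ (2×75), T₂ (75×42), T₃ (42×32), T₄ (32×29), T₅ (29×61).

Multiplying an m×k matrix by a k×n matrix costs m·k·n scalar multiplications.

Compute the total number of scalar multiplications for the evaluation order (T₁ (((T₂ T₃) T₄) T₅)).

312225

(T₂ T₃): 75×42 by 42×32 → 75×32, cost 75·42·32 = 100800
((T₂ T₃) T₄): 75×32 by 32×29 → 75×29, cost 75·32·29 = 69600; cumulative 170400
(((T₂ T₃) T₄) T₅): 75×29 by 29×61 → 75×61, cost 75·29·61 = 132675; cumulative 303075
(T₁ (((T₂ T₃) T₄) T₅)): 2×75 by 75×61 → 2×61, cost 2·75·61 = 9150; cumulative 312225
Total: 312225 scalar multiplications.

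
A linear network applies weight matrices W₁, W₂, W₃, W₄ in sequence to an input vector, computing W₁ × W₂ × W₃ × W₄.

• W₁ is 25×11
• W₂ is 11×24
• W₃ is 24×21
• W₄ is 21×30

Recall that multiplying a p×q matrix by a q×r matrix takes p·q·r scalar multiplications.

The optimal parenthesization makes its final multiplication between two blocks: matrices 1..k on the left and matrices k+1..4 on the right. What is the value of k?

1

Adjacent pairs: W₁W₂ = 25·11·24 = 6600; W₂W₃ = 11·24·21 = 5544; W₃W₄ = 24·21·30 = 15120.
Length 3: W₁..W₃: k=1: 0+5544+25·11·21=11319; k=2: 6600+0+25·24·21=19200 → min 11319 | W₂..W₄: k=2: 0+15120+11·24·30=23040; k=3: 5544+0+11·21·30=12474 → min 12474.
Top-level splits: k=1: (W₁..W₁)·(W₂..W₄) → 0+12474+25·11·30 = 20724; k=2: (W₁..W₂)·(W₃..W₄) → 6600+15120+25·24·30 = 39720; k=3: (W₁..W₃)·(W₄..W₄) → 11319+0+25·21·30 = 27069.
Best split is after W₁, i.e. k = 1.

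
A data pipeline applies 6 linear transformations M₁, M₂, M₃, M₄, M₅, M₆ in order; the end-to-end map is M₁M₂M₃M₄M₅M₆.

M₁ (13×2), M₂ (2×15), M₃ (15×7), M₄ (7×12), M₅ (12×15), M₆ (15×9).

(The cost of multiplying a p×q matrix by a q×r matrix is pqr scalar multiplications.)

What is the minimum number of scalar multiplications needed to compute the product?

1242

Adjacent pairs: M₁M₂ = 13·2·15 = 390; M₂M₃ = 2·15·7 = 210; M₃M₄ = 15·7·12 = 1260; M₄M₅ = 7·12·15 = 1260; M₅M₆ = 12·15·9 = 1620.
Length 3: M₁..M₃: k=1: 0+210+13·2·7=392; k=2: 390+0+13·15·7=1755 → min 392 | M₂..M₄: k=2: 0+1260+2·15·12=1620; k=3: 210+0+2·7·12=378 → min 378 | M₃..M₅: k=3: 0+1260+15·7·15=2835; k=4: 1260+0+15·12·15=3960 → min 2835 | M₄..M₆: k=4: 0+1620+7·12·9=2376; k=5: 1260+0+7·15·9=2205 → min 2205.
Length 4: M₁..M₄: k=1: 0+378+13·2·12=690; k=2: 390+1260+13·15·12=3990; k=3: 392+0+13·7·12=1484 → min 690 | M₂..M₅: k=2: 0+2835+2·15·15=3285; k=3: 210+1260+2·7·15=1680; k=4: 378+0+2·12·15=738 → min 738 | M₃..M₆: k=3: 0+2205+15·7·9=3150; k=4: 1260+1620+15·12·9=4500; k=5: 2835+0+15·15·9=4860 → min 3150.
Length 5: M₁..M₅: k=1: 0+738+13·2·15=1128; k=2: 390+2835+13·15·15=6150; k=3: 392+1260+13·7·15=3017; k=4: 690+0+13·12·15=3030 → min 1128 | M₂..M₆: k=2: 0+3150+2·15·9=3420; k=3: 210+2205+2·7·9=2541; k=4: 378+1620+2·12·9=2214; k=5: 738+0+2·15·9=1008 → min 1008.
Length 6: M₁..M₆: k=1: 0+1008+13·2·9=1242; k=2: 390+3150+13·15·9=5295; k=3: 392+2205+13·7·9=3416; k=4: 690+1620+13·12·9=3714; k=5: 1128+0+13·15·9=2883 → min 1242.
Optimal order: (M₁((((M₂M₃)M₄)M₅)M₆)) with cost 1242.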